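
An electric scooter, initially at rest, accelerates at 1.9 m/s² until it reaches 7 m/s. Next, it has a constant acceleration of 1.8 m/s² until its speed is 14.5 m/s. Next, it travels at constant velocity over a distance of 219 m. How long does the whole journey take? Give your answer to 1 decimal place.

23.0 s

Phase 1 (accelerating): v₀ = 0 m/s, a = 1.9 m/s².
v = v₀ + at → t = (7 − 0) / 1.9 = 3.68 s
v² = v₀² + 2aΔx → Δx = (7² − 0²)/(2·1.9) = 12.9 m

Phase 2 (accelerating): v₀ = 7.00 m/s, a = 1.8 m/s².
v = v₀ + at → t = (14.5 − 7.00) / 1.8 = 4.17 s
v² = v₀² + 2aΔx → Δx = (14.5² − 7.00²)/(2·1.8) = 44.8 m

Phase 3 (constant speed): v₀ = 14.5 m/s, a = 0 m/s².
Constant speed: t = d/v = 219/14.5 = 15.1 s
Total time = 3.68 + 4.17 + 15.1 = 23.0 s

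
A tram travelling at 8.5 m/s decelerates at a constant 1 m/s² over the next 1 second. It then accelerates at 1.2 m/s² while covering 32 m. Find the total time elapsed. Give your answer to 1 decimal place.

Phase 1 (decelerating): v₀ = 8.50 m/s, a = -1 m/s².
v = v₀ + at = 8.50 + (-1)(1) = 7.50 m/s
Δx = v₀t + ½at² = 8.50·1 + 0.5·-1·1² = 8.00 m

Phase 2 (accelerating): v₀ = 7.50 m/s, a = 1.2 m/s².
v² = v₀² + 2aΔx = 7.50² + 2·1.2·32 = 133 → v = 11.5 m/s
t = (v − v₀)/a = (11.5 − 7.50)/1.2 = 3.36 s
Total time = 1.00 + 3.36 = 4.36 s

4.4 s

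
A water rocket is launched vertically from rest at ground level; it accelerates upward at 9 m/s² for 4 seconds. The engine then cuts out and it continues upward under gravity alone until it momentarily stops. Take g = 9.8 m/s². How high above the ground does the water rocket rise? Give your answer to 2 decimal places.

Phase 1 (powered ascent): v₀ = 0 m/s, a = 9 m/s².
v = v₀ + at = 0 + (9)(4) = 36.0 m/s
Δx = v₀t + ½at² = 0·4 + 0.5·9·4² = 72.0 m

Phase 2 (coasting upward): v₀ = 36.0 m/s, a = -9.8 m/s².
v = v₀ + at → t = (0 − 36.0) / -9.8 = 3.67 s
v² = v₀² + 2aΔx → Δx = (0² − 36.0²)/(2·-9.8) = 66.1 m
Maximum height = 72.0 + 66.1 = 138 m

138.12 m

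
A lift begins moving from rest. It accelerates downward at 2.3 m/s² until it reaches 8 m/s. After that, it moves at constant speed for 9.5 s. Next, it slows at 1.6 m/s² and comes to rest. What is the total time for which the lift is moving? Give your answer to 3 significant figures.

Phase 1 (accelerating): v₀ = 0 m/s, a = 2.3 m/s².
v = v₀ + at → t = (8 − 0) / 2.3 = 3.48 s
v² = v₀² + 2aΔx → Δx = (8² − 0²)/(2·2.3) = 13.9 m

Phase 2 (constant speed): v₀ = 8.00 m/s, a = 0 m/s².
v = v₀ + at = 8.00 + (0)(9.5) = 8.00 m/s
Δx = v₀t + ½at² = 8.00·9.5 + 0.5·0·9.5² = 76.0 m

Phase 3 (decelerating): v₀ = 8.00 m/s, a = -1.6 m/s².
v = v₀ + at → t = (0 − 8.00) / -1.6 = 5.00 s
v² = v₀² + 2aΔx → Δx = (0² − 8.00²)/(2·-1.6) = 20.0 m
Total time = 3.48 + 9.50 + 5.00 = 18.0 s

18.0 s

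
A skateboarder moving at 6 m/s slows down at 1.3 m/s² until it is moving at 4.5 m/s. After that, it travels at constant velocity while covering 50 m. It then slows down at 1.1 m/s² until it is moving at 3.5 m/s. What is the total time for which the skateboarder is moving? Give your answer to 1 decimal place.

Phase 1 (decelerating): v₀ = 6.00 m/s, a = -1.3 m/s².
v = v₀ + at → t = (4.5 − 6.00) / -1.3 = 1.15 s
v² = v₀² + 2aΔx → Δx = (4.5² − 6.00²)/(2·-1.3) = 6.06 m

Phase 2 (constant speed): v₀ = 4.50 m/s, a = 0 m/s².
Constant speed: t = d/v = 50/4.50 = 11.1 s

Phase 3 (decelerating): v₀ = 4.50 m/s, a = -1.1 m/s².
v = v₀ + at → t = (3.5 − 4.50) / -1.1 = 0.909 s
v² = v₀² + 2aΔx → Δx = (3.5² − 4.50²)/(2·-1.1) = 3.64 m
Total time = 1.15 + 11.1 + 0.909 = 13.2 s

13.2 s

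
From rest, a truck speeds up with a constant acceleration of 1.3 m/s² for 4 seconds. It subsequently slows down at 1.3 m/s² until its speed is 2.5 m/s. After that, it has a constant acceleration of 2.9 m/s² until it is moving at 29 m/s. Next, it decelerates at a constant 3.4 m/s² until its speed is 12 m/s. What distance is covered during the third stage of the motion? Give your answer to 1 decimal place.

143.9 m

Phase 1 (accelerating): v₀ = 0 m/s, a = 1.3 m/s².
v = v₀ + at = 0 + (1.3)(4) = 5.20 m/s
Δx = v₀t + ½at² = 0·4 + 0.5·1.3·4² = 10.4 m

Phase 2 (decelerating): v₀ = 5.20 m/s, a = -1.3 m/s².
v = v₀ + at → t = (2.5 − 5.20) / -1.3 = 2.08 s
v² = v₀² + 2aΔx → Δx = (2.5² − 5.20²)/(2·-1.3) = 8.00 m

Phase 3 (accelerating): v₀ = 2.50 m/s, a = 2.9 m/s².
v = v₀ + at → t = (29 − 2.50) / 2.9 = 9.14 s
v² = v₀² + 2aΔx → Δx = (29² − 2.50²)/(2·2.9) = 144 m
Distance in phase 3 = 144 m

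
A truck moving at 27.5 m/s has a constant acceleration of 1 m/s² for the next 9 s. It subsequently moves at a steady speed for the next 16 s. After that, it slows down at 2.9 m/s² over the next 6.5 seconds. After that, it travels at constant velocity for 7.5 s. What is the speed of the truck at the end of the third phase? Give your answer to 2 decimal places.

Phase 1 (accelerating): v₀ = 27.5 m/s, a = 1 m/s².
v = v₀ + at = 27.5 + (1)(9) = 36.5 m/s
Δx = v₀t + ½at² = 27.5·9 + 0.5·1·9² = 288 m

Phase 2 (constant speed): v₀ = 36.5 m/s, a = 0 m/s².
v = v₀ + at = 36.5 + (0)(16) = 36.5 m/s
Δx = v₀t + ½at² = 36.5·16 + 0.5·0·16² = 584 m

Phase 3 (decelerating): v₀ = 36.5 m/s, a = -2.9 m/s².
v = v₀ + at = 36.5 + (-2.9)(6.5) = 17.7 m/s
Δx = v₀t + ½at² = 36.5·6.5 + 0.5·-2.9·6.5² = 176 m
Speed at end of phase 3 = 17.7 m/s

17.65 m/s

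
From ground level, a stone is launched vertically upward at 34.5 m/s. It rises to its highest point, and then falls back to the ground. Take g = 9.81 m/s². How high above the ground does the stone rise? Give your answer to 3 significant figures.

Phase 1 (rising): v₀ = 34.5 m/s, a = -9.81 m/s².
v = v₀ + at → t = (0 − 34.5) / -9.81 = 3.52 s
v² = v₀² + 2aΔx → Δx = (0² − 34.5²)/(2·-9.81) = 60.7 m
Maximum height = 60.7 m

60.7 m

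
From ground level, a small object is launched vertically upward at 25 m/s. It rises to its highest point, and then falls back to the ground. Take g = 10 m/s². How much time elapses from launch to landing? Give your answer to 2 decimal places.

Phase 1 (rising): v₀ = 25.0 m/s, a = -10 m/s².
v = v₀ + at → t = (0 − 25.0) / -10 = 2.50 s
v² = v₀² + 2aΔx → Δx = (0² − 25.0²)/(2·-10) = 31.2 m

Phase 2 (falling): v₀ = 0 m/s, a = -10 m/s².
Falls 31.2 m from rest: t = √(2·31.2/10) = 2.50 s; v = g·t = 25.0 m/s.
Total time = 2.50 + 2.50 = 5.00 s

5.00 s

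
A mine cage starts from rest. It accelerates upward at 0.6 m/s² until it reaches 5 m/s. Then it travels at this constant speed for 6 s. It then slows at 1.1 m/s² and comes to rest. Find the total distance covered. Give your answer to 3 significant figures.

Phase 1 (accelerating): v₀ = 0 m/s, a = 0.6 m/s².
v = v₀ + at → t = (5 − 0) / 0.6 = 8.33 s
v² = v₀² + 2aΔx → Δx = (5² − 0²)/(2·0.6) = 20.8 m

Phase 2 (constant speed): v₀ = 5.00 m/s, a = 0 m/s².
v = v₀ + at = 5.00 + (0)(6) = 5.00 m/s
Δx = v₀t + ½at² = 5.00·6 + 0.5·0·6² = 30.0 m

Phase 3 (decelerating): v₀ = 5.00 m/s, a = -1.1 m/s².
v = v₀ + at → t = (0 − 5.00) / -1.1 = 4.55 s
v² = v₀² + 2aΔx → Δx = (0² − 5.00²)/(2·-1.1) = 11.4 m
Total distance = 20.8 + 30.0 + 11.4 = 62.2 m

62.2 m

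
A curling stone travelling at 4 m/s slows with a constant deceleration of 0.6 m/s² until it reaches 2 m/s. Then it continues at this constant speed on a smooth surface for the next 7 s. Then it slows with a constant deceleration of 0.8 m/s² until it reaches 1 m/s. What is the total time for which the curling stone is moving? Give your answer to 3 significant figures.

11.6 s

Phase 1 (decelerating): v₀ = 4.00 m/s, a = -0.6 m/s².
v = v₀ + at → t = (2 − 4.00) / -0.6 = 3.33 s
v² = v₀² + 2aΔx → Δx = (2² − 4.00²)/(2·-0.6) = 10.0 m

Phase 2 (constant speed): v₀ = 2.00 m/s, a = 0 m/s².
v = v₀ + at = 2.00 + (0)(7) = 2.00 m/s
Δx = v₀t + ½at² = 2.00·7 + 0.5·0·7² = 14.0 m

Phase 3 (decelerating): v₀ = 2.00 m/s, a = -0.8 m/s².
v = v₀ + at → t = (1 − 2.00) / -0.8 = 1.25 s
v² = v₀² + 2aΔx → Δx = (1² − 2.00²)/(2·-0.8) = 1.88 m
Total time = 3.33 + 7.00 + 1.25 = 11.6 s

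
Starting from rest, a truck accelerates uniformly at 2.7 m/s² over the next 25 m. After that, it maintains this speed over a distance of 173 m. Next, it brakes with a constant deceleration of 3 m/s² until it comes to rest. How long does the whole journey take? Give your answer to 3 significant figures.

23.1 s

Phase 1 (accelerating): v₀ = 0 m/s, a = 2.7 m/s².
v² = v₀² + 2aΔx = 0² + 2·2.7·25 = 135 → v = 11.6 m/s
t = (v − v₀)/a = (11.6 − 0)/2.7 = 4.30 s

Phase 2 (constant speed): v₀ = 11.6 m/s, a = 0 m/s².
Constant speed: t = d/v = 173/11.6 = 14.9 s

Phase 3 (decelerating): v₀ = 11.6 m/s, a = -3 m/s².
v = v₀ + at → t = (0 − 11.6) / -3 = 3.87 s
v² = v₀² + 2aΔx → Δx = (0² − 11.6²)/(2·-3) = 22.5 m
Total time = 4.30 + 14.9 + 3.87 = 23.1 s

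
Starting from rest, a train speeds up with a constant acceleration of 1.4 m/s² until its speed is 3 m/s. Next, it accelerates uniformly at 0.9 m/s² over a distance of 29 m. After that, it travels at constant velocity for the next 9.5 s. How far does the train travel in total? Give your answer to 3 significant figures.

107 m

Phase 1 (accelerating): v₀ = 0 m/s, a = 1.4 m/s².
v = v₀ + at → t = (3 − 0) / 1.4 = 2.14 s
v² = v₀² + 2aΔx → Δx = (3² − 0²)/(2·1.4) = 3.21 m

Phase 2 (accelerating): v₀ = 3.00 m/s, a = 0.9 m/s².
v² = v₀² + 2aΔx = 3.00² + 2·0.9·29 = 61.2 → v = 7.82 m/s
t = (v − v₀)/a = (7.82 − 3.00)/0.9 = 5.36 s

Phase 3 (constant speed): v₀ = 7.82 m/s, a = 0 m/s².
v = v₀ + at = 7.82 + (0)(9.5) = 7.82 m/s
Δx = v₀t + ½at² = 7.82·9.5 + 0.5·0·9.5² = 74.3 m
Total distance = 3.21 + 29.0 + 74.3 = 107 m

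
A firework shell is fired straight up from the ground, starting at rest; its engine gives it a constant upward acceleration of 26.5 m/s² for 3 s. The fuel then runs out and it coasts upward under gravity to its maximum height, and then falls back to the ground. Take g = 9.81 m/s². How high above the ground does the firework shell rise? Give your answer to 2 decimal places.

Phase 1 (powered ascent): v₀ = 0 m/s, a = 26.5 m/s².
v = v₀ + at = 0 + (26.5)(3) = 79.5 m/s
Δx = v₀t + ½at² = 0·3 + 0.5·26.5·3² = 119 m

Phase 2 (coasting upward): v₀ = 79.5 m/s, a = -9.81 m/s².
v = v₀ + at → t = (0 − 79.5) / -9.81 = 8.10 s
v² = v₀² + 2aΔx → Δx = (0² − 79.5²)/(2·-9.81) = 322 m
Maximum height = 119 + 322 = 441 m

441.38 m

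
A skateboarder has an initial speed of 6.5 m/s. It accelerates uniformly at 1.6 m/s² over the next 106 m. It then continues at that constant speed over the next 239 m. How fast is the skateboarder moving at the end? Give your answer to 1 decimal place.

19.5 m/s

Phase 1 (accelerating): v₀ = 6.50 m/s, a = 1.6 m/s².
v² = v₀² + 2aΔx = 6.50² + 2·1.6·106 = 381 → v = 19.5 m/s
t = (v − v₀)/a = (19.5 − 6.50)/1.6 = 8.14 s

Phase 2 (constant speed): v₀ = 19.5 m/s, a = 0 m/s².
Constant speed: t = d/v = 239/19.5 = 12.2 s
Final speed = 19.5 m/s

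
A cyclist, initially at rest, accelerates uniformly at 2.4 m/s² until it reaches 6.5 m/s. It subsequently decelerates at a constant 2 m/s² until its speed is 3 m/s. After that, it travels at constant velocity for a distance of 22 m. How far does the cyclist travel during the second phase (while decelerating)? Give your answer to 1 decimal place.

Phase 1 (accelerating): v₀ = 0 m/s, a = 2.4 m/s².
v = v₀ + at → t = (6.5 − 0) / 2.4 = 2.71 s
v² = v₀² + 2aΔx → Δx = (6.5² − 0²)/(2·2.4) = 8.80 m

Phase 2 (decelerating): v₀ = 6.50 m/s, a = -2 m/s².
v = v₀ + at → t = (3 − 6.50) / -2 = 1.75 s
v² = v₀² + 2aΔx → Δx = (3² − 6.50²)/(2·-2) = 8.31 m
Distance in phase 2 = 8.31 m

8.3 m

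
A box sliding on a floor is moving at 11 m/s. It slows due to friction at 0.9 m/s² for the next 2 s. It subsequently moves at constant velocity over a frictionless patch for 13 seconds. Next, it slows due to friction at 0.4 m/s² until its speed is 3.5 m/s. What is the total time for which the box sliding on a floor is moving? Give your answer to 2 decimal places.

29.25 s

Phase 1 (decelerating): v₀ = 11.0 m/s, a = -0.9 m/s².
v = v₀ + at = 11.0 + (-0.9)(2) = 9.20 m/s
Δx = v₀t + ½at² = 11.0·2 + 0.5·-0.9·2² = 20.2 m

Phase 2 (constant speed): v₀ = 9.20 m/s, a = 0 m/s².
v = v₀ + at = 9.20 + (0)(13) = 9.20 m/s
Δx = v₀t + ½at² = 9.20·13 + 0.5·0·13² = 120 m

Phase 3 (decelerating): v₀ = 9.20 m/s, a = -0.4 m/s².
v = v₀ + at → t = (3.5 − 9.20) / -0.4 = 14.2 s
v² = v₀² + 2aΔx → Δx = (3.5² − 9.20²)/(2·-0.4) = 90.5 m
Total time = 2.00 + 13.0 + 14.2 = 29.2 s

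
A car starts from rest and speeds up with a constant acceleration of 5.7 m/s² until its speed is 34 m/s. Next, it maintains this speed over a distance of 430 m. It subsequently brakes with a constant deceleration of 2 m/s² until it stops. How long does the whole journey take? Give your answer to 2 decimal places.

35.61 s

Phase 1 (accelerating): v₀ = 0 m/s, a = 5.7 m/s².
v = v₀ + at → t = (34 − 0) / 5.7 = 5.96 s
v² = v₀² + 2aΔx → Δx = (34² − 0²)/(2·5.7) = 101 m

Phase 2 (constant speed): v₀ = 34.0 m/s, a = 0 m/s².
Constant speed: t = d/v = 430/34.0 = 12.6 s

Phase 3 (decelerating): v₀ = 34.0 m/s, a = -2 m/s².
v = v₀ + at → t = (0 − 34.0) / -2 = 17.0 s
v² = v₀² + 2aΔx → Δx = (0² − 34.0²)/(2·-2) = 289 m
Total time = 5.96 + 12.6 + 17.0 = 35.6 s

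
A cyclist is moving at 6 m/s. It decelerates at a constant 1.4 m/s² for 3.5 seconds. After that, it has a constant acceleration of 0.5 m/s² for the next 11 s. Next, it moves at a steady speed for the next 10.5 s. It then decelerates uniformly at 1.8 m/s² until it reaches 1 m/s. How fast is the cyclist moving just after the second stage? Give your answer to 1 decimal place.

6.6 m/s

Phase 1 (decelerating): v₀ = 6.00 m/s, a = -1.4 m/s².
v = v₀ + at = 6.00 + (-1.4)(3.5) = 1.10 m/s
Δx = v₀t + ½at² = 6.00·3.5 + 0.5·-1.4·3.5² = 12.4 m

Phase 2 (accelerating): v₀ = 1.10 m/s, a = 0.5 m/s².
v = v₀ + at = 1.10 + (0.5)(11) = 6.60 m/s
Δx = v₀t + ½at² = 1.10·11 + 0.5·0.5·11² = 42.4 m
Speed at end of phase 2 = 6.60 m/s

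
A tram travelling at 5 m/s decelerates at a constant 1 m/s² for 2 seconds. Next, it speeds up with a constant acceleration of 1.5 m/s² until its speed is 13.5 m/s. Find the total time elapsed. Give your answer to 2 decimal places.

Phase 1 (decelerating): v₀ = 5.00 m/s, a = -1 m/s².
v = v₀ + at = 5.00 + (-1)(2) = 3.00 m/s
Δx = v₀t + ½at² = 5.00·2 + 0.5·-1·2² = 8.00 m

Phase 2 (accelerating): v₀ = 3.00 m/s, a = 1.5 m/s².
v = v₀ + at → t = (13.5 − 3.00) / 1.5 = 7.00 s
v² = v₀² + 2aΔx → Δx = (13.5² − 3.00²)/(2·1.5) = 57.8 m
Total time = 2.00 + 7.00 = 9.00 s

9.00 s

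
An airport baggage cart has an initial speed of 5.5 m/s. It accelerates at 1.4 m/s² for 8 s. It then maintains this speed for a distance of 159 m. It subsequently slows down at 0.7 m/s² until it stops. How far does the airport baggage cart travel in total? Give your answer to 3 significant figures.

447 m

Phase 1 (accelerating): v₀ = 5.50 m/s, a = 1.4 m/s².
v = v₀ + at = 5.50 + (1.4)(8) = 16.7 m/s
Δx = v₀t + ½at² = 5.50·8 + 0.5·1.4·8² = 88.8 m

Phase 2 (constant speed): v₀ = 16.7 m/s, a = 0 m/s².
Constant speed: t = d/v = 159/16.7 = 9.52 s

Phase 3 (decelerating): v₀ = 16.7 m/s, a = -0.7 m/s².
v = v₀ + at → t = (0 − 16.7) / -0.7 = 23.9 s
v² = v₀² + 2aΔx → Δx = (0² − 16.7²)/(2·-0.7) = 199 m
Total distance = 88.8 + 159 + 199 = 447 m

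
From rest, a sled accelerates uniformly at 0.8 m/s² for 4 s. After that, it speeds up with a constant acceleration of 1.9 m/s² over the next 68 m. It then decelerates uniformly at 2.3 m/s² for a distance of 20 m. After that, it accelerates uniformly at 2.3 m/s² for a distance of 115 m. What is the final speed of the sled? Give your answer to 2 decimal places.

26.56 m/s

Phase 1 (accelerating): v₀ = 0 m/s, a = 0.8 m/s².
v = v₀ + at = 0 + (0.8)(4) = 3.20 m/s
Δx = v₀t + ½at² = 0·4 + 0.5·0.8·4² = 6.40 m

Phase 2 (accelerating): v₀ = 3.20 m/s, a = 1.9 m/s².
v² = v₀² + 2aΔx = 3.20² + 2·1.9·68 = 269 → v = 16.4 m/s
t = (v − v₀)/a = (16.4 − 3.20)/1.9 = 6.94 s

Phase 3 (decelerating): v₀ = 16.4 m/s, a = -2.3 m/s².
v² = v₀² + 2aΔx = 16.4² + 2·-2.3·20 = 177 → v = 13.3 m/s
t = (v − v₀)/a = (13.3 − 16.4)/-2.3 = 1.35 s

Phase 4 (accelerating): v₀ = 13.3 m/s, a = 2.3 m/s².
v² = v₀² + 2aΔx = 13.3² + 2·2.3·115 = 706 → v = 26.6 m/s
t = (v − v₀)/a = (26.6 − 13.3)/2.3 = 5.77 s
Final speed = 26.6 m/s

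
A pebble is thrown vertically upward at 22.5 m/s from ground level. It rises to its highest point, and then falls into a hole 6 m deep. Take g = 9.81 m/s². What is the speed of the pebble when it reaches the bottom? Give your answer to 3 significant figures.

25.0 m/s

Phase 1 (rising): v₀ = 22.5 m/s, a = -9.81 m/s².
v = v₀ + at → t = (0 − 22.5) / -9.81 = 2.29 s
v² = v₀² + 2aΔx → Δx = (0² − 22.5²)/(2·-9.81) = 25.8 m

Phase 2 (falling): v₀ = 0 m/s, a = -9.81 m/s².
Falls 31.8 m from rest: t = √(2·31.8/9.81) = 2.55 s; v = g·t = 25.0 m/s.
Final speed = 25.0 m/s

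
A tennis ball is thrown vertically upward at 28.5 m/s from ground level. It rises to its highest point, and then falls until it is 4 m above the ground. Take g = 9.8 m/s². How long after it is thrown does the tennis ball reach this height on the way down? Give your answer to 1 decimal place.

Phase 1 (rising): v₀ = 28.5 m/s, a = -9.8 m/s².
v = v₀ + at → t = (0 − 28.5) / -9.8 = 2.91 s
v² = v₀² + 2aΔx → Δx = (0² − 28.5²)/(2·-9.8) = 41.4 m

Phase 2 (falling): v₀ = 0 m/s, a = -9.8 m/s².
Falls 37.4 m from rest: t = √(2·37.4/9.8) = 2.76 s; v = g·t = 27.1 m/s.
Total time = 2.91 + 2.76 = 5.67 s

5.7 s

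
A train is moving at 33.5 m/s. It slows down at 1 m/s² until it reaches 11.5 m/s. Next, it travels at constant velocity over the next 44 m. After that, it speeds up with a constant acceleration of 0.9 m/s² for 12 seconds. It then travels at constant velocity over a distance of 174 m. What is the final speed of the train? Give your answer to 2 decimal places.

22.30 m/s

Phase 1 (decelerating): v₀ = 33.5 m/s, a = -1 m/s².
v = v₀ + at → t = (11.5 − 33.5) / -1 = 22.0 s
v² = v₀² + 2aΔx → Δx = (11.5² − 33.5²)/(2·-1) = 495 m

Phase 2 (constant speed): v₀ = 11.5 m/s, a = 0 m/s².
Constant speed: t = d/v = 44/11.5 = 3.83 s

Phase 3 (accelerating): v₀ = 11.5 m/s, a = 0.9 m/s².
v = v₀ + at = 11.5 + (0.9)(12) = 22.3 m/s
Δx = v₀t + ½at² = 11.5·12 + 0.5·0.9·12² = 203 m

Phase 4 (constant speed): v₀ = 22.3 m/s, a = 0 m/s².
Constant speed: t = d/v = 174/22.3 = 7.80 s
Final speed = 22.3 m/s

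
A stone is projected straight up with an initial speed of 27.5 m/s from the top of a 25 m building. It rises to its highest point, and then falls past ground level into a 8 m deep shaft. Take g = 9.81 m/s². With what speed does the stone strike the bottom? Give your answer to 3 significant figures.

Phase 1 (rising): v₀ = 27.5 m/s, a = -9.81 m/s².
v = v₀ + at → t = (0 − 27.5) / -9.81 = 2.80 s
v² = v₀² + 2aΔx → Δx = (0² − 27.5²)/(2·-9.81) = 38.5 m

Phase 2 (falling): v₀ = 0 m/s, a = -9.81 m/s².
Falls 71.5 m from rest: t = √(2·71.5/9.81) = 3.82 s; v = g·t = 37.5 m/s.
Final speed = 37.5 m/s

37.5 m/s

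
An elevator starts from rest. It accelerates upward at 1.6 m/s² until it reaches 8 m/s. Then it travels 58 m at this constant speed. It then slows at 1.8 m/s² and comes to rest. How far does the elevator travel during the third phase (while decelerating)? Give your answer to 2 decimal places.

Phase 1 (accelerating): v₀ = 0 m/s, a = 1.6 m/s².
v = v₀ + at → t = (8 − 0) / 1.6 = 5.00 s
v² = v₀² + 2aΔx → Δx = (8² − 0²)/(2·1.6) = 20.0 m

Phase 2 (constant speed): v₀ = 8.00 m/s, a = 0 m/s².
Constant speed: t = d/v = 58/8.00 = 7.25 s

Phase 3 (decelerating): v₀ = 8.00 m/s, a = -1.8 m/s².
v = v₀ + at → t = (0 − 8.00) / -1.8 = 4.44 s
v² = v₀² + 2aΔx → Δx = (0² − 8.00²)/(2·-1.8) = 17.8 m
Distance in phase 3 = 17.8 m

17.78 m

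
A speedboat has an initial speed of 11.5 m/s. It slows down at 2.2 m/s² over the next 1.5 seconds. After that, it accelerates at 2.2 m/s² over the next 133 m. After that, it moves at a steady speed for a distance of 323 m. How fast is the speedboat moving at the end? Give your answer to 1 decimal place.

25.5 m/s

Phase 1 (decelerating): v₀ = 11.5 m/s, a = -2.2 m/s².
v = v₀ + at = 11.5 + (-2.2)(1.5) = 8.20 m/s
Δx = v₀t + ½at² = 11.5·1.5 + 0.5·-2.2·1.5² = 14.8 m

Phase 2 (accelerating): v₀ = 8.20 m/s, a = 2.2 m/s².
v² = v₀² + 2aΔx = 8.20² + 2·2.2·133 = 652 → v = 25.5 m/s
t = (v − v₀)/a = (25.5 − 8.20)/2.2 = 7.88 s

Phase 3 (constant speed): v₀ = 25.5 m/s, a = 0 m/s².
Constant speed: t = d/v = 323/25.5 = 12.6 s
Final speed = 25.5 m/s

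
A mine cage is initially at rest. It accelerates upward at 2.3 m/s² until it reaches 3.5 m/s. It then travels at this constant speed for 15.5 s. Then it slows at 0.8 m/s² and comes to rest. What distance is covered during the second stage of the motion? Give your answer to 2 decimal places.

Phase 1 (accelerating): v₀ = 0 m/s, a = 2.3 m/s².
v = v₀ + at → t = (3.5 − 0) / 2.3 = 1.52 s
v² = v₀² + 2aΔx → Δx = (3.5² − 0²)/(2·2.3) = 2.66 m

Phase 2 (constant speed): v₀ = 3.50 m/s, a = 0 m/s².
v = v₀ + at = 3.50 + (0)(15.5) = 3.50 m/s
Δx = v₀t + ½at² = 3.50·15.5 + 0.5·0·15.5² = 54.2 m
Distance in phase 2 = 54.2 m

54.25 m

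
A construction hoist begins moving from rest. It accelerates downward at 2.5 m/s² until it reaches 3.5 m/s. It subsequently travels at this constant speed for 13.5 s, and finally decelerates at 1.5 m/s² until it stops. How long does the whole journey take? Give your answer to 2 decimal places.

17.23 s

Phase 1 (accelerating): v₀ = 0 m/s, a = 2.5 m/s².
v = v₀ + at → t = (3.5 − 0) / 2.5 = 1.40 s
v² = v₀² + 2aΔx → Δx = (3.5² − 0²)/(2·2.5) = 2.45 m

Phase 2 (constant speed): v₀ = 3.50 m/s, a = 0 m/s².
v = v₀ + at = 3.50 + (0)(13.5) = 3.50 m/s
Δx = v₀t + ½at² = 3.50·13.5 + 0.5·0·13.5² = 47.2 m

Phase 3 (decelerating): v₀ = 3.50 m/s, a = -1.5 m/s².
v = v₀ + at → t = (0 − 3.50) / -1.5 = 2.33 s
v² = v₀² + 2aΔx → Δx = (0² − 3.50²)/(2·-1.5) = 4.08 m
Total time = 1.40 + 13.5 + 2.33 = 17.2 s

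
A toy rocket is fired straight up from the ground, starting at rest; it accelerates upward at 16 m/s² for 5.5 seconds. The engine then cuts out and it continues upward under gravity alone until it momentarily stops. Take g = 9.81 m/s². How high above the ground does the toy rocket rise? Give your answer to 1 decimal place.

636.7 m

Phase 1 (powered ascent): v₀ = 0 m/s, a = 16 m/s².
v = v₀ + at = 0 + (16)(5.5) = 88.0 m/s
Δx = v₀t + ½at² = 0·5.5 + 0.5·16·5.5² = 242 m

Phase 2 (coasting upward): v₀ = 88.0 m/s, a = -9.81 m/s².
v = v₀ + at → t = (0 − 88.0) / -9.81 = 8.97 s
v² = v₀² + 2aΔx → Δx = (0² − 88.0²)/(2·-9.81) = 395 m
Maximum height = 242 + 395 = 637 m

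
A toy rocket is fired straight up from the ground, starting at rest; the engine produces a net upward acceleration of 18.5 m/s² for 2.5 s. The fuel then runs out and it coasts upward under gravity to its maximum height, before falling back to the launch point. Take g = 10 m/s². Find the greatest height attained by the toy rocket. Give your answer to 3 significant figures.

Phase 1 (powered ascent): v₀ = 0 m/s, a = 18.5 m/s².
v = v₀ + at = 0 + (18.5)(2.5) = 46.2 m/s
Δx = v₀t + ½at² = 0·2.5 + 0.5·18.5·2.5² = 57.8 m

Phase 2 (coasting upward): v₀ = 46.2 m/s, a = -10 m/s².
v = v₀ + at → t = (0 − 46.2) / -10 = 4.62 s
v² = v₀² + 2aΔx → Δx = (0² − 46.2²)/(2·-10) = 107 m
Maximum height = 57.8 + 107 = 165 m

165 m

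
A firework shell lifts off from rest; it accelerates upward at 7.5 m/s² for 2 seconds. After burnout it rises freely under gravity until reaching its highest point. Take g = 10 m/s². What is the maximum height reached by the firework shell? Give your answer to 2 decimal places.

26.25 m

Phase 1 (powered ascent): v₀ = 0 m/s, a = 7.5 m/s².
v = v₀ + at = 0 + (7.5)(2) = 15.0 m/s
Δx = v₀t + ½at² = 0·2 + 0.5·7.5·2² = 15.0 m

Phase 2 (coasting upward): v₀ = 15.0 m/s, a = -10 m/s².
v = v₀ + at → t = (0 − 15.0) / -10 = 1.50 s
v² = v₀² + 2aΔx → Δx = (0² − 15.0²)/(2·-10) = 11.2 m
Maximum height = 15.0 + 11.2 = 26.2 m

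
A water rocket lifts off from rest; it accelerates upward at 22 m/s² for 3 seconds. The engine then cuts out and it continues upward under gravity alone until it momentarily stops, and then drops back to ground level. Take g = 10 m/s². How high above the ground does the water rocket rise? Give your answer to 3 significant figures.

Phase 1 (powered ascent): v₀ = 0 m/s, a = 22 m/s².
v = v₀ + at = 0 + (22)(3) = 66.0 m/s
Δx = v₀t + ½at² = 0·3 + 0.5·22·3² = 99.0 m

Phase 2 (coasting upward): v₀ = 66.0 m/s, a = -10 m/s².
v = v₀ + at → t = (0 − 66.0) / -10 = 6.60 s
v² = v₀² + 2aΔx → Δx = (0² − 66.0²)/(2·-10) = 218 m
Maximum height = 99.0 + 218 = 317 m

317 m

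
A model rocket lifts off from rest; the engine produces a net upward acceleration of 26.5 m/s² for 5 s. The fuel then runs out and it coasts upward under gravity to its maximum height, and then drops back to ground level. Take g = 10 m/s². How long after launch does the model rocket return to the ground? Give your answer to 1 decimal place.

Phase 1 (powered ascent): v₀ = 0 m/s, a = 26.5 m/s².
v = v₀ + at = 0 + (26.5)(5) = 132 m/s
Δx = v₀t + ½at² = 0·5 + 0.5·26.5·5² = 331 m

Phase 2 (coasting upward): v₀ = 132 m/s, a = -10 m/s².
v = v₀ + at → t = (0 − 132) / -10 = 13.2 s
v² = v₀² + 2aΔx → Δx = (0² − 132²)/(2·-10) = 878 m

Phase 3 (free fall): v₀ = 0 m/s, a = -10 m/s².
Falls 1210 m from rest: t = √(2·1210/10) = 15.6 s; v = g·t = 156 m/s.
Total time = 5.00 + 13.2 + 15.6 = 33.8 s

33.8 s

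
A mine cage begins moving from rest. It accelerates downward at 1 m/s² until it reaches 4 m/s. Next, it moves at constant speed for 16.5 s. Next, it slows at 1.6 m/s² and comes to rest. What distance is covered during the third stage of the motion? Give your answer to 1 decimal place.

Phase 1 (accelerating): v₀ = 0 m/s, a = 1 m/s².
v = v₀ + at → t = (4 − 0) / 1 = 4.00 s
v² = v₀² + 2aΔx → Δx = (4² − 0²)/(2·1) = 8.00 m

Phase 2 (constant speed): v₀ = 4.00 m/s, a = 0 m/s².
v = v₀ + at = 4.00 + (0)(16.5) = 4.00 m/s
Δx = v₀t + ½at² = 4.00·16.5 + 0.5·0·16.5² = 66.0 m

Phase 3 (decelerating): v₀ = 4.00 m/s, a = -1.6 m/s².
v = v₀ + at → t = (0 − 4.00) / -1.6 = 2.50 s
v² = v₀² + 2aΔx → Δx = (0² − 4.00²)/(2·-1.6) = 5.00 m
Distance in phase 3 = 5.00 m

5.0 m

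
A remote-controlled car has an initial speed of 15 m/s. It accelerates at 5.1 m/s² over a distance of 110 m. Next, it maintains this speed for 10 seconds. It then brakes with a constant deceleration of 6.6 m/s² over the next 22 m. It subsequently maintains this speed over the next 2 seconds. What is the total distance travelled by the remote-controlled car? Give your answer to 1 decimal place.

564.0 m

Phase 1 (accelerating): v₀ = 15.0 m/s, a = 5.1 m/s².
v² = v₀² + 2aΔx = 15.0² + 2·5.1·110 = 1350 → v = 36.7 m/s
t = (v − v₀)/a = (36.7 − 15.0)/5.1 = 4.26 s

Phase 2 (constant speed): v₀ = 36.7 m/s, a = 0 m/s².
v = v₀ + at = 36.7 + (0)(10) = 36.7 m/s
Δx = v₀t + ½at² = 36.7·10 + 0.5·0·10² = 367 m

Phase 3 (decelerating): v₀ = 36.7 m/s, a = -6.6 m/s².
v² = v₀² + 2aΔx = 36.7² + 2·-6.6·22 = 1060 → v = 32.5 m/s
t = (v − v₀)/a = (32.5 − 36.7)/-6.6 = 0.636 s

Phase 4 (constant speed): v₀ = 32.5 m/s, a = 0 m/s².
v = v₀ + at = 32.5 + (0)(2) = 32.5 m/s
Δx = v₀t + ½at² = 32.5·2 + 0.5·0·2² = 65.0 m
Total distance = 110 + 367 + 22.0 + 65.0 = 564 m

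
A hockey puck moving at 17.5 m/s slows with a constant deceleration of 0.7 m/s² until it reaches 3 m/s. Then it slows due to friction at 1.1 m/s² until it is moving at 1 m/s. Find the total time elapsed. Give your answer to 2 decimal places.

22.53 s

Phase 1 (decelerating): v₀ = 17.5 m/s, a = -0.7 m/s².
v = v₀ + at → t = (3 − 17.5) / -0.7 = 20.7 s
v² = v₀² + 2aΔx → Δx = (3² − 17.5²)/(2·-0.7) = 212 m

Phase 2 (decelerating): v₀ = 3.00 m/s, a = -1.1 m/s².
v = v₀ + at → t = (1 − 3.00) / -1.1 = 1.82 s
v² = v₀² + 2aΔx → Δx = (1² − 3.00²)/(2·-1.1) = 3.64 m
Total time = 20.7 + 1.82 = 22.5 s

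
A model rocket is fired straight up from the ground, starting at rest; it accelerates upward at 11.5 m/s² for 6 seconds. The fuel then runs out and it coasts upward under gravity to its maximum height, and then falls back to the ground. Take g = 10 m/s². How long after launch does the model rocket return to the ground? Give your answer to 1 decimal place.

Phase 1 (powered ascent): v₀ = 0 m/s, a = 11.5 m/s².
v = v₀ + at = 0 + (11.5)(6) = 69.0 m/s
Δx = v₀t + ½at² = 0·6 + 0.5·11.5·6² = 207 m

Phase 2 (coasting upward): v₀ = 69.0 m/s, a = -10 m/s².
v = v₀ + at → t = (0 − 69.0) / -10 = 6.90 s
v² = v₀² + 2aΔx → Δx = (0² − 69.0²)/(2·-10) = 238 m

Phase 3 (free fall): v₀ = 0 m/s, a = -10 m/s².
Falls 445 m from rest: t = √(2·445/10) = 9.43 s; v = g·t = 94.3 m/s.
Total time = 6.00 + 6.90 + 9.43 = 22.3 s

22.3 s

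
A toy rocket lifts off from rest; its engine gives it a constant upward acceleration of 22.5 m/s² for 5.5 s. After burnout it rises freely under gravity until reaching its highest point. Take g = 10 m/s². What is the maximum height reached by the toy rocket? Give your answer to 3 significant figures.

1110 m

Phase 1 (powered ascent): v₀ = 0 m/s, a = 22.5 m/s².
v = v₀ + at = 0 + (22.5)(5.5) = 124 m/s
Δx = v₀t + ½at² = 0·5.5 + 0.5·22.5·5.5² = 340 m

Phase 2 (coasting upward): v₀ = 124 m/s, a = -10 m/s².
v = v₀ + at → t = (0 − 124) / -10 = 12.4 s
v² = v₀² + 2aΔx → Δx = (0² − 124²)/(2·-10) = 766 m
Maximum height = 340 + 766 = 1110 m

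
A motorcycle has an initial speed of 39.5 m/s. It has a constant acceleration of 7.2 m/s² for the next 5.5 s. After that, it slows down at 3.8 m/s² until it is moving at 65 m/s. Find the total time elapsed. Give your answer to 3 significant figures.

Phase 1 (accelerating): v₀ = 39.5 m/s, a = 7.2 m/s².
v = v₀ + at = 39.5 + (7.2)(5.5) = 79.1 m/s
Δx = v₀t + ½at² = 39.5·5.5 + 0.5·7.2·5.5² = 326 m

Phase 2 (decelerating): v₀ = 79.1 m/s, a = -3.8 m/s².
v = v₀ + at → t = (65 − 79.1) / -3.8 = 3.71 s
v² = v₀² + 2aΔx → Δx = (65² − 79.1²)/(2·-3.8) = 267 m
Total time = 5.50 + 3.71 = 9.21 s

9.21 s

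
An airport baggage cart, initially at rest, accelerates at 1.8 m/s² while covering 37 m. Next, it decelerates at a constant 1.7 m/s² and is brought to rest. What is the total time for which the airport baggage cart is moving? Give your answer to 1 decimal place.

Phase 1 (accelerating): v₀ = 0 m/s, a = 1.8 m/s².
v² = v₀² + 2aΔx = 0² + 2·1.8·37 = 133 → v = 11.5 m/s
t = (v − v₀)/a = (11.5 − 0)/1.8 = 6.41 s

Phase 2 (decelerating): v₀ = 11.5 m/s, a = -1.7 m/s².
v = v₀ + at → t = (0 − 11.5) / -1.7 = 6.79 s
v² = v₀² + 2aΔx → Δx = (0² − 11.5²)/(2·-1.7) = 39.2 m
Total time = 6.41 + 6.79 = 13.2 s

13.2 s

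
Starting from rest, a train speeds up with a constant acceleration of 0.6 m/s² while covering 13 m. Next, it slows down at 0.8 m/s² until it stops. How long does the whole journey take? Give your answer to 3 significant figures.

Phase 1 (accelerating): v₀ = 0 m/s, a = 0.6 m/s².
v² = v₀² + 2aΔx = 0² + 2·0.6·13 = 15.6 → v = 3.95 m/s
t = (v − v₀)/a = (3.95 − 0)/0.6 = 6.58 s

Phase 2 (decelerating): v₀ = 3.95 m/s, a = -0.8 m/s².
v = v₀ + at → t = (0 − 3.95) / -0.8 = 4.94 s
v² = v₀² + 2aΔx → Δx = (0² − 3.95²)/(2·-0.8) = 9.75 m
Total time = 6.58 + 4.94 = 11.5 s

11.5 s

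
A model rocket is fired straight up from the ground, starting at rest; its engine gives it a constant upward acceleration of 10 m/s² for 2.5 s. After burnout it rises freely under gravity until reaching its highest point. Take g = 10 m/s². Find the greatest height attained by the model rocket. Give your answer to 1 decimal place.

62.5 m

Phase 1 (powered ascent): v₀ = 0 m/s, a = 10 m/s².
v = v₀ + at = 0 + (10)(2.5) = 25.0 m/s
Δx = v₀t + ½at² = 0·2.5 + 0.5·10·2.5² = 31.2 m

Phase 2 (coasting upward): v₀ = 25.0 m/s, a = -10 m/s².
v = v₀ + at → t = (0 − 25.0) / -10 = 2.50 s
v² = v₀² + 2aΔx → Δx = (0² − 25.0²)/(2·-10) = 31.2 m
Maximum height = 31.2 + 31.2 = 62.5 m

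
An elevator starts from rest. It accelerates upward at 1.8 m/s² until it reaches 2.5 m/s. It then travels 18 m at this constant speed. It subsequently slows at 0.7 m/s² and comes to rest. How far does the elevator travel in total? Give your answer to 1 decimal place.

Phase 1 (accelerating): v₀ = 0 m/s, a = 1.8 m/s².
v = v₀ + at → t = (2.5 − 0) / 1.8 = 1.39 s
v² = v₀² + 2aΔx → Δx = (2.5² − 0²)/(2·1.8) = 1.74 m

Phase 2 (constant speed): v₀ = 2.50 m/s, a = 0 m/s².
Constant speed: t = d/v = 18/2.50 = 7.20 s

Phase 3 (decelerating): v₀ = 2.50 m/s, a = -0.7 m/s².
v = v₀ + at → t = (0 − 2.50) / -0.7 = 3.57 s
v² = v₀² + 2aΔx → Δx = (0² − 2.50²)/(2·-0.7) = 4.46 m
Total distance = 1.74 + 18.0 + 4.46 = 24.2 m

24.2 m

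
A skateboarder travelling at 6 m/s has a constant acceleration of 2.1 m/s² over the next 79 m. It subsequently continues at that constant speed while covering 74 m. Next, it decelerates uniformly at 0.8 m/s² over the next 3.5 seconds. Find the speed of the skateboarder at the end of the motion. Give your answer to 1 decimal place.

Phase 1 (accelerating): v₀ = 6.00 m/s, a = 2.1 m/s².
v² = v₀² + 2aΔx = 6.00² + 2·2.1·79 = 368 → v = 19.2 m/s
t = (v − v₀)/a = (19.2 − 6.00)/2.1 = 6.28 s

Phase 2 (constant speed): v₀ = 19.2 m/s, a = 0 m/s².
Constant speed: t = d/v = 74/19.2 = 3.86 s

Phase 3 (decelerating): v₀ = 19.2 m/s, a = -0.8 m/s².
v = v₀ + at = 19.2 + (-0.8)(3.5) = 16.4 m/s
Δx = v₀t + ½at² = 19.2·3.5 + 0.5·-0.8·3.5² = 62.2 m
Final speed = 16.4 m/s

16.4 m/s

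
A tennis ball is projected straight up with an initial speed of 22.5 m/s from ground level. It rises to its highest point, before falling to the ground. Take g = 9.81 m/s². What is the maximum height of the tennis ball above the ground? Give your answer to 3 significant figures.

25.8 m

Phase 1 (rising): v₀ = 22.5 m/s, a = -9.81 m/s².
v = v₀ + at → t = (0 − 22.5) / -9.81 = 2.29 s
v² = v₀² + 2aΔx → Δx = (0² − 22.5²)/(2·-9.81) = 25.8 m
Maximum height = 25.8 m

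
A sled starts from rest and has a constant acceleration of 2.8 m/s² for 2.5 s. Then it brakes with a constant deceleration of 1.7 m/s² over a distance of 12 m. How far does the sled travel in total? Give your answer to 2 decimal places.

20.75 m

Phase 1 (accelerating): v₀ = 0 m/s, a = 2.8 m/s².
v = v₀ + at = 0 + (2.8)(2.5) = 7.00 m/s
Δx = v₀t + ½at² = 0·2.5 + 0.5·2.8·2.5² = 8.75 m

Phase 2 (decelerating): v₀ = 7.00 m/s, a = -1.7 m/s².
v² = v₀² + 2aΔx = 7.00² + 2·-1.7·12 = 8.20 → v = 2.86 m/s
t = (v − v₀)/a = (2.86 − 7.00)/-1.7 = 2.43 s
Total distance = 8.75 + 12.0 = 20.8 m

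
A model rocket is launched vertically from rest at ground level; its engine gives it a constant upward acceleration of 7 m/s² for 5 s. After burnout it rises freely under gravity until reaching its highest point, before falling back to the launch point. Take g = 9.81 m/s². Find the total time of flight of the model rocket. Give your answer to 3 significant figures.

14.1 s

Phase 1 (powered ascent): v₀ = 0 m/s, a = 7 m/s².
v = v₀ + at = 0 + (7)(5) = 35.0 m/s
Δx = v₀t + ½at² = 0·5 + 0.5·7·5² = 87.5 m

Phase 2 (coasting upward): v₀ = 35.0 m/s, a = -9.81 m/s².
v = v₀ + at → t = (0 − 35.0) / -9.81 = 3.57 s
v² = v₀² + 2aΔx → Δx = (0² − 35.0²)/(2·-9.81) = 62.4 m

Phase 3 (free fall): v₀ = 0 m/s, a = -9.81 m/s².
Falls 150 m from rest: t = √(2·150/9.81) = 5.53 s; v = g·t = 54.2 m/s.
Total time = 5.00 + 3.57 + 5.53 = 14.1 s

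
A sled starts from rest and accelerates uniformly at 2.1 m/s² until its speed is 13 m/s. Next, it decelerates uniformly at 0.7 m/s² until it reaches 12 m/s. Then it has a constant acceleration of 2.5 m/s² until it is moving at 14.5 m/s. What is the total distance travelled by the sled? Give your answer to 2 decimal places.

Phase 1 (accelerating): v₀ = 0 m/s, a = 2.1 m/s².
v = v₀ + at → t = (13 − 0) / 2.1 = 6.19 s
v² = v₀² + 2aΔx → Δx = (13² − 0²)/(2·2.1) = 40.2 m

Phase 2 (decelerating): v₀ = 13.0 m/s, a = -0.7 m/s².
v = v₀ + at → t = (12 − 13.0) / -0.7 = 1.43 s
v² = v₀² + 2aΔx → Δx = (12² − 13.0²)/(2·-0.7) = 17.9 m

Phase 3 (accelerating): v₀ = 12.0 m/s, a = 2.5 m/s².
v = v₀ + at → t = (14.5 − 12.0) / 2.5 = 1.00 s
v² = v₀² + 2aΔx → Δx = (14.5² − 12.0²)/(2·2.5) = 13.2 m
Total distance = 40.2 + 17.9 + 13.2 = 71.3 m

71.35 m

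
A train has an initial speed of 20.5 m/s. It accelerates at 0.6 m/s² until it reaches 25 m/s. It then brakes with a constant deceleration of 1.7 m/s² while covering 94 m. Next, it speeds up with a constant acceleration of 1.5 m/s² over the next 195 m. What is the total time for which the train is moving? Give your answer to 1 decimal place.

20.2 s

Phase 1 (accelerating): v₀ = 20.5 m/s, a = 0.6 m/s².
v = v₀ + at → t = (25 − 20.5) / 0.6 = 7.50 s
v² = v₀² + 2aΔx → Δx = (25² − 20.5²)/(2·0.6) = 171 m

Phase 2 (decelerating): v₀ = 25.0 m/s, a = -1.7 m/s².
v² = v₀² + 2aΔx = 25.0² + 2·-1.7·94 = 305 → v = 17.5 m/s
t = (v − v₀)/a = (17.5 − 25.0)/-1.7 = 4.43 s

Phase 3 (accelerating): v₀ = 17.5 m/s, a = 1.5 m/s².
v² = v₀² + 2aΔx = 17.5² + 2·1.5·195 = 890 → v = 29.8 m/s
t = (v − v₀)/a = (29.8 − 17.5)/1.5 = 8.24 s
Total time = 7.50 + 4.43 + 8.24 = 20.2 s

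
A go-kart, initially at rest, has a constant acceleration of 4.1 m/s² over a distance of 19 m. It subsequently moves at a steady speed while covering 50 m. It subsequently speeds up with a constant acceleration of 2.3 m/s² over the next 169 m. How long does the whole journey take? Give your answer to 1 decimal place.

14.9 s

Phase 1 (accelerating): v₀ = 0 m/s, a = 4.1 m/s².
v² = v₀² + 2aΔx = 0² + 2·4.1·19 = 156 → v = 12.5 m/s
t = (v − v₀)/a = (12.5 − 0)/4.1 = 3.04 s

Phase 2 (constant speed): v₀ = 12.5 m/s, a = 0 m/s².
Constant speed: t = d/v = 50/12.5 = 4.01 s

Phase 3 (accelerating): v₀ = 12.5 m/s, a = 2.3 m/s².
v² = v₀² + 2aΔx = 12.5² + 2·2.3·169 = 933 → v = 30.5 m/s
t = (v − v₀)/a = (30.5 − 12.5)/2.3 = 7.85 s
Total time = 3.04 + 4.01 + 7.85 = 14.9 s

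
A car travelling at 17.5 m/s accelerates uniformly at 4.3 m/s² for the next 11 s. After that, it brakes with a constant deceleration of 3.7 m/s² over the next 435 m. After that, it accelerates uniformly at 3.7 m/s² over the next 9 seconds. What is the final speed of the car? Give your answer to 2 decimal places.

Phase 1 (accelerating): v₀ = 17.5 m/s, a = 4.3 m/s².
v = v₀ + at = 17.5 + (4.3)(11) = 64.8 m/s
Δx = v₀t + ½at² = 17.5·11 + 0.5·4.3·11² = 453 m

Phase 2 (decelerating): v₀ = 64.8 m/s, a = -3.7 m/s².
v² = v₀² + 2aΔx = 64.8² + 2·-3.7·435 = 980 → v = 31.3 m/s
t = (v − v₀)/a = (31.3 − 64.8)/-3.7 = 9.05 s

Phase 3 (accelerating): v₀ = 31.3 m/s, a = 3.7 m/s².
v = v₀ + at = 31.3 + (3.7)(9) = 64.6 m/s
Δx = v₀t + ½at² = 31.3·9 + 0.5·3.7·9² = 432 m
Final speed = 64.6 m/s

64.61 m/s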